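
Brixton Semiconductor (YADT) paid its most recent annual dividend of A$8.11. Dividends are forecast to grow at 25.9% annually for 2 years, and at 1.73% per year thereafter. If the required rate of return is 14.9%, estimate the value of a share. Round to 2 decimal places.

Two-stage DDM. Project D₁…D_2 at 0.259, terminal growth 0.0173, discount at r = 0.149.
D_1 = 10.2105
D_2 = 12.8550
Terminal value at t=2: TV = D_3/(r−g) = 13.0774/(0.149−0.0173) = 99.2969
P₀ = 10.2105/(1+0.149)^1 + 12.8550/(1+0.149)^2 + 99.2969/(1+0.149)^2 = 93.8370

A$93.84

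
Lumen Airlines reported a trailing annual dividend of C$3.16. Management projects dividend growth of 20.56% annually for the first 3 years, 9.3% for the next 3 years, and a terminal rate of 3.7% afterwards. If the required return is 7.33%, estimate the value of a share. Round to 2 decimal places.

C$161.06

Three-stage DDM. Project D₁…D_6; terminal Gordon value at t=6 with g = 0.037; discount at r = 0.0733.
D_1 = 3.8097
D_2 = 4.5930
D_3 = 5.5373
D_4 = 6.0523
D_5 = 6.6151
D_6 = 7.2303
TV_6 = 7.4978/(0.0733−0.037) = 206.5520
P₀ = Σ Dₜ/(1+r)ᵗ + TV_6/(1+r)^6 = 161.0646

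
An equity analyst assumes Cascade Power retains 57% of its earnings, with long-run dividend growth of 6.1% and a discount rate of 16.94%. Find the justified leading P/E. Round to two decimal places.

Payout ratio b = 1 − 0.57 = 0.43.
Justified leading P/E = b/(r−g) = 0.43/(0.1694−0.061) = 3.9668

3.97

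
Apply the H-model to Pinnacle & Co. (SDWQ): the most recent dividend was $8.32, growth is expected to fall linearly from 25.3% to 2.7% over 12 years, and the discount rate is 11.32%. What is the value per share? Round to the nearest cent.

$230.01

H-model: P₀ = D₀[(1+g_L) + H(g_S−g_L)]/(r−g_L), with H = 12/2 = 6.
P₀ = 8.32 × [(1+0.027) + 6×(0.253−0.027)] / (0.1132−0.027)
   = 8.32 × 2.3830 / 0.0862 = 230.0065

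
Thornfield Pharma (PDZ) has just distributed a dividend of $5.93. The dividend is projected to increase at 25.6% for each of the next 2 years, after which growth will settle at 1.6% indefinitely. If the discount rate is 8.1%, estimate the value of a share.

$140.03

Two-stage DDM. Project D₁…D_2 at 0.256, terminal growth 0.016, discount at r = 0.081.
D_1 = 7.4481
D_2 = 9.3548
Terminal value at t=2: TV = D_3/(r−g) = 9.5045/(0.081−0.016) = 146.2225
P₀ = 7.4481/(1+0.081)^1 + 9.3548/(1+0.081)^2 + 146.2225/(1+0.081)^2 = 140.0258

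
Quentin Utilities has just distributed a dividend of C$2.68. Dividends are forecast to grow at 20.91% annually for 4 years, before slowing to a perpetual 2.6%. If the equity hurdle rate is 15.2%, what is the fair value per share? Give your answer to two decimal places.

Two-stage DDM. Project D₁…D_4 at 0.2091, terminal growth 0.026, discount at r = 0.152.
D_1 = 3.2404
D_2 = 3.9180
D_3 = 4.7372
D_4 = 5.7277
Terminal value at t=4: TV = D_5/(r−g) = 5.8767/(0.152−0.026) = 46.6402
P₀ = 3.2404/(1+0.152)^1 + 3.9180/(1+0.152)^2 + 4.7372/(1+0.152)^3 + 5.7277/(1+0.152)^4 + 46.6402/(1+0.152)^4 = 38.5978

C$38.60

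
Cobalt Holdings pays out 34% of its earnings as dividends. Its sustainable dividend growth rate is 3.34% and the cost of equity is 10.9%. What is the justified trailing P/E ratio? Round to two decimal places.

4.65

Justified trailing P/E = b(1+g)/(r−g) = 0.34×(1+0.0334)/(0.109−0.0334) = 4.6476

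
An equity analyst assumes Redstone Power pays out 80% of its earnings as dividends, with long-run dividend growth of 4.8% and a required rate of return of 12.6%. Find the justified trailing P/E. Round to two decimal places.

10.75

Justified trailing P/E = b(1+g)/(r−g) = 0.80×(1+0.048)/(0.126−0.048) = 10.7487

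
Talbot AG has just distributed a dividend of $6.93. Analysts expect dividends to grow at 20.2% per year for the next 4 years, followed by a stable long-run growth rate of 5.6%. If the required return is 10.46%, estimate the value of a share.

Two-stage DDM. Project D₁…D_4 at 0.202, terminal growth 0.056, discount at r = 0.1046.
D_1 = 8.3299
D_2 = 10.0125
D_3 = 12.0350
D_4 = 14.4661
Terminal value at t=4: TV = D_5/(r−g) = 15.2762/(0.1046−0.056) = 314.3249
P₀ = 8.3299/(1+0.1046)^1 + 10.0125/(1+0.1046)^2 + 12.0350/(1+0.1046)^3 + 14.4661/(1+0.1046)^4 + 314.3249/(1+0.1046)^4 = 245.5278

$245.53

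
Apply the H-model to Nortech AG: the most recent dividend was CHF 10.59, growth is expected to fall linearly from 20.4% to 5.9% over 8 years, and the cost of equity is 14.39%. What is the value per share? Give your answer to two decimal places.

H-model: P₀ = D₀[(1+g_L) + H(g_S−g_L)]/(r−g_L), with H = 8/2 = 4.
P₀ = 10.59 × [(1+0.059) + 4×(0.204−0.059)] / (0.1439−0.059)
   = 10.59 × 1.6390 / 0.0849 = 204.4406

CHF 204.44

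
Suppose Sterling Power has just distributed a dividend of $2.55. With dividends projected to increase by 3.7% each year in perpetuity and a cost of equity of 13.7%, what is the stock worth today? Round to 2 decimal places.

$26.44

Gordon growth model: P₀ = D₁/(r − g). D₁ = 2.55 × (1 + 0.037) = 2.6443.
P₀ = 2.6443 / (0.137 − 0.037) = 2.6443 / 0.1 = 26.4435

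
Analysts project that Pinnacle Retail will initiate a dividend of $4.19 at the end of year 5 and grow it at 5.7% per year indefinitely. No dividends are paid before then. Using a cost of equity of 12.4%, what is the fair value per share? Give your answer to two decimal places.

Deferred-dividend DDM. At t=4 the remaining stream is a growing perpetuity with first payment D_5 = 4.19.
V_4 = D_5/(r−g) = 4.19/(0.124−0.057) = 62.5373
P₀ = V_4/(1+r)^4 = 62.5373/(1+0.124)^4 = 39.1809

$39.18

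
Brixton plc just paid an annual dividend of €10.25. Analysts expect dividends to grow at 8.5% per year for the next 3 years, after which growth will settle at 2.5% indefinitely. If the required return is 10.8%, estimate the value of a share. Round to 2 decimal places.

€148.35

Two-stage DDM. Project D₁…D_3 at 0.085, terminal growth 0.025, discount at r = 0.108.
D_1 = 11.1212
D_2 = 12.0666
D_3 = 13.0922
Terminal value at t=3: TV = D_4/(r−g) = 13.4195/(0.108−0.025) = 161.6810
P₀ = 11.1212/(1+0.108)^1 + 12.0666/(1+0.108)^2 + 13.0922/(1+0.108)^3 + 161.6810/(1+0.108)^3 = 148.3520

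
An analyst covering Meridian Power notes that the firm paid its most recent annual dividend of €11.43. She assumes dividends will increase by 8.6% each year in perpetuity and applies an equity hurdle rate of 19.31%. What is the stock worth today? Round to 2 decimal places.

Gordon growth model: P₀ = D₁/(r − g). D₁ = 11.43 × (1 + 0.086) = 12.4130.
P₀ = 12.4130 / (0.1931 − 0.086) = 12.4130 / 0.1071 = 115.9008

€115.90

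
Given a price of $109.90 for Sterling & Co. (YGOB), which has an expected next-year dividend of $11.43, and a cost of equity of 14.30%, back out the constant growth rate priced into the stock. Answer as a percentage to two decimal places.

From P₀ = D₁/(r − g), the implied growth is g = r − D₁/P₀.
g = 0.143 − 11.43/109.90 = 0.143 − 0.10400 = 0.03900

3.90%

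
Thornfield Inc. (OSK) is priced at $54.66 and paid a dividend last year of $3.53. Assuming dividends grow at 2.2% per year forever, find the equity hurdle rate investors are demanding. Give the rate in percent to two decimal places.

8.80%

Rearranging the constant-growth DDM: r = D₁/P₀ + g.
D₁ = 3.53 × (1 + 0.022) = 3.6077.
r = 3.6077 / 54.66 + 0.022 = 0.06600 + 0.022 = 0.08800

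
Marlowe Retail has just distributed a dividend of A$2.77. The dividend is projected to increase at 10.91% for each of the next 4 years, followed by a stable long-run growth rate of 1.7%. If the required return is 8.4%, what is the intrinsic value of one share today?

A$57.81

Two-stage DDM. Project D₁…D_4 at 0.1091, terminal growth 0.017, discount at r = 0.084.
D_1 = 3.0722
D_2 = 3.4074
D_3 = 3.7791
D_4 = 4.1914
Terminal value at t=4: TV = D_5/(r−g) = 4.2627/(0.084−0.017) = 63.6222
P₀ = 3.0722/(1+0.084)^1 + 3.4074/(1+0.084)^2 + 3.7791/(1+0.084)^3 + 4.1914/(1+0.084)^4 + 63.6222/(1+0.084)^4 = 57.8142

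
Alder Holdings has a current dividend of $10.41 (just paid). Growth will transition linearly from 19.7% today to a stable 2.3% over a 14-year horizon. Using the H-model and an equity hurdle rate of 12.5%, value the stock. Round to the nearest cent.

$228.71

H-model: P₀ = D₀[(1+g_L) + H(g_S−g_L)]/(r−g_L), with H = 14/2 = 7.
P₀ = 10.41 × [(1+0.023) + 7×(0.197−0.023)] / (0.125−0.023)
   = 10.41 × 2.2410 / 0.102 = 228.7138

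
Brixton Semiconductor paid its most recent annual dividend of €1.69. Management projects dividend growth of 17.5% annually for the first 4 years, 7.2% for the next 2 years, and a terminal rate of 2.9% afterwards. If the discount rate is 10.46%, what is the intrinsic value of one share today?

€39.78

Three-stage DDM. Project D₁…D_6; terminal Gordon value at t=6 with g = 0.029; discount at r = 0.1046.
D_1 = 1.9857
D_2 = 2.3333
D_3 = 2.7416
D_4 = 3.2214
D_5 = 3.4533
D_6 = 3.7019
TV_6 = 3.8093/(0.1046−0.029) = 50.3873
P₀ = Σ Dₜ/(1+r)ᵗ + TV_6/(1+r)^6 = 39.7849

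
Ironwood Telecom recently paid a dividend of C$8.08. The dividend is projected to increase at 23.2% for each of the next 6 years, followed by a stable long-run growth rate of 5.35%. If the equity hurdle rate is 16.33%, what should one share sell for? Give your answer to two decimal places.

Two-stage DDM. Project D₁…D_6 at 0.232, terminal growth 0.0535, discount at r = 0.1633.
D_1 = 9.9546
D_2 = 12.2640
D_3 = 15.1093
D_4 = 18.6146
D_5 = 22.9332
D_6 = 28.2537
Terminal value at t=6: TV = D_7/(r−g) = 29.7653/(0.1633−0.0535) = 271.0864
P₀ = 9.9546/(1+0.1633)^1 + 12.2640/(1+0.1633)^2 + 15.1093/(1+0.1633)^3 + 18.6146/(1+0.1633)^4 + 22.9332/(1+0.1633)^5 + 28.2537/(1+0.1633)^6 + 271.0864/(1+0.1633)^6 = 168.9322

C$168.93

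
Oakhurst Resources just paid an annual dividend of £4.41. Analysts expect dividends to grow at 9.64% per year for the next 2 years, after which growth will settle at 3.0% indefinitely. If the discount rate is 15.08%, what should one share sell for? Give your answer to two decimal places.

Two-stage DDM. Project D₁…D_2 at 0.0964, terminal growth 0.03, discount at r = 0.1508.
D_1 = 4.8351
D_2 = 5.3012
Terminal value at t=2: TV = D_3/(r−g) = 5.4603/(0.1508−0.03) = 45.2009
P₀ = 4.8351/(1+0.1508)^1 + 5.3012/(1+0.1508)^2 + 45.2009/(1+0.1508)^2 = 42.3353

£42.34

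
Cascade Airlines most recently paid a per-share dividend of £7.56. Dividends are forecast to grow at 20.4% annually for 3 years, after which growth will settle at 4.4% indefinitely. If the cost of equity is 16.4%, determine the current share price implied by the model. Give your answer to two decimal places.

£97.06

Two-stage DDM. Project D₁…D_3 at 0.204, terminal growth 0.044, discount at r = 0.164.
D_1 = 9.1022
D_2 = 10.9591
D_3 = 13.1948
Terminal value at t=3: TV = D_4/(r−g) = 13.7753/(0.164−0.044) = 114.7943
P₀ = 9.1022/(1+0.164)^1 + 10.9591/(1+0.164)^2 + 13.1948/(1+0.164)^3 + 114.7943/(1+0.164)^3 = 97.0631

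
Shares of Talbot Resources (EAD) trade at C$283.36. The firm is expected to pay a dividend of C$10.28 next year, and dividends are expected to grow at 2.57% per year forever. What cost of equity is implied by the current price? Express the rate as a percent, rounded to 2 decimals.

Rearranging the constant-growth DDM: r = D₁/P₀ + g.
r = 10.2800 / 283.36 + 0.0257 = 0.03628 + 0.0257 = 0.06198

6.20%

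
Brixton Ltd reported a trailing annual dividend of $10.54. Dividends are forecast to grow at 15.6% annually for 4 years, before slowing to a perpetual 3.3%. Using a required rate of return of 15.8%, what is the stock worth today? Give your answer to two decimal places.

Two-stage DDM. Project D₁…D_4 at 0.156, terminal growth 0.033, discount at r = 0.158.
D_1 = 12.1842
D_2 = 14.0850
D_3 = 16.2822
D_4 = 18.8223
Terminal value at t=4: TV = D_5/(r−g) = 19.4434/(0.158−0.033) = 155.5472
P₀ = 12.1842/(1+0.158)^1 + 14.0850/(1+0.158)^2 + 16.2822/(1+0.158)^3 + 18.8223/(1+0.158)^4 + 155.5472/(1+0.158)^4 = 128.4806

$128.48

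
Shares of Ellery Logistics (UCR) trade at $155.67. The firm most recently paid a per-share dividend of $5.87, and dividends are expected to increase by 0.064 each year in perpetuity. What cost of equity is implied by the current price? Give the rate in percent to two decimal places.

10.41%

Rearranging the constant-growth DDM: r = D₁/P₀ + g.
D₁ = 5.87 × (1 + 0.064) = 6.2457.
r = 6.2457 / 155.67 + 0.064 = 0.04012 + 0.064 = 0.10412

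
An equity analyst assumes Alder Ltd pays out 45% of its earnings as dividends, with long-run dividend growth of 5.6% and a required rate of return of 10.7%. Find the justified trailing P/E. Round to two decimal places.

9.32

Justified trailing P/E = b(1+g)/(r−g) = 0.45×(1+0.056)/(0.107−0.056) = 9.3176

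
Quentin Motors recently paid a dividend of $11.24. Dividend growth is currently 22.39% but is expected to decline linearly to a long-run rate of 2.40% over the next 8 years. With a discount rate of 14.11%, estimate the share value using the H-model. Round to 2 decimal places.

H-model: P₀ = D₀[(1+g_L) + H(g_S−g_L)]/(r−g_L), with H = 8/2 = 4.
P₀ = 11.24 × [(1+0.024) + 4×(0.2239−0.024)] / (0.1411−0.024)
   = 11.24 × 1.8236 / 0.1171 = 175.0407

$175.04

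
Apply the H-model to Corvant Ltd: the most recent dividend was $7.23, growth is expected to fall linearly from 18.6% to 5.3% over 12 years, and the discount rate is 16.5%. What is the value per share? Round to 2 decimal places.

H-model: P₀ = D₀[(1+g_L) + H(g_S−g_L)]/(r−g_L), with H = 12/2 = 6.
P₀ = 7.23 × [(1+0.053) + 6×(0.186−0.053)] / (0.165−0.053)
   = 7.23 × 1.8510 / 0.112 = 119.4887

$119.49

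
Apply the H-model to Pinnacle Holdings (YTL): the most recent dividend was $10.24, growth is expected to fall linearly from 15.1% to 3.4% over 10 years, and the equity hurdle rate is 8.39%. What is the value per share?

$332.24

H-model: P₀ = D₀[(1+g_L) + H(g_S−g_L)]/(r−g_L), with H = 10/2 = 5.
P₀ = 10.24 × [(1+0.034) + 5×(0.151−0.034)] / (0.0839−0.034)
   = 10.24 × 1.6190 / 0.0499 = 332.2357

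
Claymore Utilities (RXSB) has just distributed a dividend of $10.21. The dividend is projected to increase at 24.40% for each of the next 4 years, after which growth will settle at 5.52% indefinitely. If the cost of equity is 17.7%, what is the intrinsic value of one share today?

$157.37

Two-stage DDM. Project D₁…D_4 at 0.244, terminal growth 0.0552, discount at r = 0.177.
D_1 = 12.7012
D_2 = 15.8003
D_3 = 19.6556
D_4 = 24.4516
Terminal value at t=4: TV = D_5/(r−g) = 25.8013/(0.177−0.0552) = 211.8336
P₀ = 12.7012/(1+0.177)^1 + 15.8003/(1+0.177)^2 + 19.6556/(1+0.177)^3 + 24.4516/(1+0.177)^4 + 211.8336/(1+0.177)^4 = 157.3720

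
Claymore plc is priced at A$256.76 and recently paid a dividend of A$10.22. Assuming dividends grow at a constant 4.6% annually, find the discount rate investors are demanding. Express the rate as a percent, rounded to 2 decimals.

8.76%

Rearranging the constant-growth DDM: r = D₁/P₀ + g.
D₁ = 10.22 × (1 + 0.046) = 10.6901.
r = 10.6901 / 256.76 + 0.046 = 0.04163 + 0.046 = 0.08763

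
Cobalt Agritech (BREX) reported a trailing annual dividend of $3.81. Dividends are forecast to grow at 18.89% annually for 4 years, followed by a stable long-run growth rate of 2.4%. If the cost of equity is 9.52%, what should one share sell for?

Two-stage DDM. Project D₁…D_4 at 0.1889, terminal growth 0.024, discount at r = 0.0952.
D_1 = 4.5297
D_2 = 5.3854
D_3 = 6.4027
D_4 = 7.6121
Terminal value at t=4: TV = D_5/(r−g) = 7.7948/(0.0952−0.024) = 109.4778
P₀ = 4.5297/(1+0.0952)^1 + 5.3854/(1+0.0952)^2 + 6.4027/(1+0.0952)^3 + 7.6121/(1+0.0952)^4 + 109.4778/(1+0.0952)^4 = 94.8850

$94.89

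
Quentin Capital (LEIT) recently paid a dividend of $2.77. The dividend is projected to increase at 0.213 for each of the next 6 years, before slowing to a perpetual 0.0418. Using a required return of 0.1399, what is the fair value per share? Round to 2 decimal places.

Two-stage DDM. Project D₁…D_6 at 0.213, terminal growth 0.0418, discount at r = 0.1399.
D_1 = 3.3600
D_2 = 4.0757
D_3 = 4.9438
D_4 = 5.9968
D_5 = 7.2742
D_6 = 8.8236
Terminal value at t=6: TV = D_7/(r−g) = 9.1924/(0.1399−0.0418) = 93.7044
P₀ = 3.3600/(1+0.1399)^1 + 4.0757/(1+0.1399)^2 + 4.9438/(1+0.1399)^3 + 5.9968/(1+0.1399)^4 + 7.2742/(1+0.1399)^5 + 8.8236/(1+0.1399)^6 + 93.7044/(1+0.1399)^6 = 63.4886

$63.49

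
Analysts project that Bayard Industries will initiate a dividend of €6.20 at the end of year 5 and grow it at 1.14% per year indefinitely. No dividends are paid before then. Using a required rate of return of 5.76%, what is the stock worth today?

Deferred-dividend DDM. At t=4 the remaining stream is a growing perpetuity with first payment D_5 = 6.20.
V_4 = D_5/(r−g) = 6.20/(0.0576−0.0114) = 134.1991
P₀ = V_4/(1+r)^4 = 134.1991/(1+0.0576)^4 = 107.2665

€107.27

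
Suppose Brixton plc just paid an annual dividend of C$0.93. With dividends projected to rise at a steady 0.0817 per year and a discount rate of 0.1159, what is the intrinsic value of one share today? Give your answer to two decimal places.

Gordon growth model: P₀ = D₁/(r − g). D₁ = 0.93 × (1 + 0.0817) = 1.0060.
P₀ = 1.0060 / (0.1159 − 0.0817) = 1.0060 / 0.0342 = 29.4146

C$29.41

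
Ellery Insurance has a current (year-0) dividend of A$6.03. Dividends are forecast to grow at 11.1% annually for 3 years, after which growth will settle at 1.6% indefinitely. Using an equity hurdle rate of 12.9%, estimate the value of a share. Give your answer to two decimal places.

Two-stage DDM. Project D₁…D_3 at 0.111, terminal growth 0.016, discount at r = 0.129.
D_1 = 6.6993
D_2 = 7.4430
D_3 = 8.2691
Terminal value at t=3: TV = D_4/(r−g) = 8.4014/(0.129−0.016) = 74.3489
P₀ = 6.6993/(1+0.129)^1 + 7.4430/(1+0.129)^2 + 8.2691/(1+0.129)^3 + 74.3489/(1+0.129)^3 = 69.1839

A$69.18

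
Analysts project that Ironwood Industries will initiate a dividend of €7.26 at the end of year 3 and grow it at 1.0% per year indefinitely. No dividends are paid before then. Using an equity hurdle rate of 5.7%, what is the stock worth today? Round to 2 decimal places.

€138.26

Deferred-dividend DDM. At t=2 the remaining stream is a growing perpetuity with first payment D_3 = 7.26.
V_2 = D_3/(r−g) = 7.26/(0.057−0.01) = 154.4681
P₀ = V_2/(1+r)^2 = 154.4681/(1+0.057)^2 = 138.2575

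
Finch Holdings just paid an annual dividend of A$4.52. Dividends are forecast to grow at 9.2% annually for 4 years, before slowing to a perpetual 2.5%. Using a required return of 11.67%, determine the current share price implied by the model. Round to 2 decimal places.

Two-stage DDM. Project D₁…D_4 at 0.092, terminal growth 0.025, discount at r = 0.1167.
D_1 = 4.9358
D_2 = 5.3899
D_3 = 5.8858
D_4 = 6.4273
Terminal value at t=4: TV = D_5/(r−g) = 6.5880/(0.1167−0.025) = 71.8428
P₀ = 4.9358/(1+0.1167)^1 + 5.3899/(1+0.1167)^2 + 5.8858/(1+0.1167)^3 + 6.4273/(1+0.1167)^4 + 71.8428/(1+0.1167)^4 = 63.3016

A$63.30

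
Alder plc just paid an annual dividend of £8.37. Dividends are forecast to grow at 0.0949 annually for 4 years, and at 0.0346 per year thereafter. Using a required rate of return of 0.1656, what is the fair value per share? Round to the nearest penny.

Two-stage DDM. Project D₁…D_4 at 0.0949, terminal growth 0.0346, discount at r = 0.1656.
D_1 = 9.1643
D_2 = 10.0340
D_3 = 10.9862
D_4 = 12.0288
Terminal value at t=4: TV = D_5/(r−g) = 12.4450/(0.1656−0.0346) = 95.0002
P₀ = 9.1643/(1+0.1656)^1 + 10.0340/(1+0.1656)^2 + 10.9862/(1+0.1656)^3 + 12.0288/(1+0.1656)^4 + 95.0002/(1+0.1656)^4 = 80.1685

£80.17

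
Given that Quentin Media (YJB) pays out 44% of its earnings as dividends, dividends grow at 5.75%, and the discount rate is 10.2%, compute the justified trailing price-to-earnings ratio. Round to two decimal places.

10.46

Justified trailing P/E = b(1+g)/(r−g) = 0.44×(1+0.0575)/(0.102−0.0575) = 10.4562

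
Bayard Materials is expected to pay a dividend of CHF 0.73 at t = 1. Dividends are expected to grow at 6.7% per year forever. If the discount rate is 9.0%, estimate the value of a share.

Gordon growth model: P₀ = D₁/(r − g), with D₁ = 0.73 given directly.
P₀ = 0.7300 / (0.09 − 0.067) = 0.7300 / 0.023 = 31.7391

CHF 31.74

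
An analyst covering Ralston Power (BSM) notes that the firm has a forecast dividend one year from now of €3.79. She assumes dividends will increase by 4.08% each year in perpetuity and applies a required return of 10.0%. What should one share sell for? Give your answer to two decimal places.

Gordon growth model: P₀ = D₁/(r − g), with D₁ = 3.79 given directly.
P₀ = 3.7900 / (0.1 − 0.0408) = 3.7900 / 0.0592 = 64.0203

€64.02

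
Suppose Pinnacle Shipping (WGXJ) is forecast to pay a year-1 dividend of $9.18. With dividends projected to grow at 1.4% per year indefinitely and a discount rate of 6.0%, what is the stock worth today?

$199.57

Gordon growth model: P₀ = D₁/(r − g), with D₁ = 9.18 given directly.
P₀ = 9.1800 / (0.06 − 0.014) = 9.1800 / 0.046 = 199.5652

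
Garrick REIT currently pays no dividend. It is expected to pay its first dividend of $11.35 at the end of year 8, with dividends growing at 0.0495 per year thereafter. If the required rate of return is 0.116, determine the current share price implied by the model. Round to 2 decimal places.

Deferred-dividend DDM. At t=7 the remaining stream is a growing perpetuity with first payment D_8 = 11.35.
V_7 = D_8/(r−g) = 11.35/(0.116−0.0495) = 170.6767
P₀ = V_7/(1+r)^7 = 170.6767/(1+0.116)^7 = 79.1635

$79.16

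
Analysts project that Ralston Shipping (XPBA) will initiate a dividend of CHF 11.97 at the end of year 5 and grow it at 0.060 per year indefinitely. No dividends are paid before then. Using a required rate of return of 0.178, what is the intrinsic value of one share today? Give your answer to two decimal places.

Deferred-dividend DDM. At t=4 the remaining stream is a growing perpetuity with first payment D_5 = 11.97.
V_4 = D_5/(r−g) = 11.97/(0.178−0.06) = 101.4407
P₀ = V_4/(1+r)^4 = 101.4407/(1+0.178)^4 = 52.6782

CHF 52.68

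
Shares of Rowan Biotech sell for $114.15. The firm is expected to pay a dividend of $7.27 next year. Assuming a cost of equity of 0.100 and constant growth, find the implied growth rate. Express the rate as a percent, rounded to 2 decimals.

From P₀ = D₁/(r − g), the implied growth is g = r − D₁/P₀.
g = 0.1 − 7.27/114.15 = 0.1 − 0.06369 = 0.03631

3.63%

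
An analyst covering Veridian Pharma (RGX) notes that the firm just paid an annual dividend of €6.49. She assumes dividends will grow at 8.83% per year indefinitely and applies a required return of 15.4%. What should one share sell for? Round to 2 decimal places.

Gordon growth model: P₀ = D₁/(r − g). D₁ = 6.49 × (1 + 0.0883) = 7.0631.
P₀ = 7.0631 / (0.154 − 0.0883) = 7.0631 / 0.0657 = 107.5048

€107.50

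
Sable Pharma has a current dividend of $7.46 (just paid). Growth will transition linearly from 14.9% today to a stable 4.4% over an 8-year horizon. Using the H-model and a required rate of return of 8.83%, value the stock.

H-model: P₀ = D₀[(1+g_L) + H(g_S−g_L)]/(r−g_L), with H = 8/2 = 4.
P₀ = 7.46 × [(1+0.044) + 4×(0.149−0.044)] / (0.0883−0.044)
   = 7.46 × 1.4640 / 0.0443 = 246.5336

$246.53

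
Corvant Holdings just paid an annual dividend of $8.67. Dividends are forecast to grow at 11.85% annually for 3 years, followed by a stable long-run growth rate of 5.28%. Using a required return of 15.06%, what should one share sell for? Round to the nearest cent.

$110.32

Two-stage DDM. Project D₁…D_3 at 0.1185, terminal growth 0.0528, discount at r = 0.1506.
D_1 = 9.6974
D_2 = 10.8465
D_3 = 12.1319
Terminal value at t=3: TV = D_4/(r−g) = 12.7724/(0.1506−0.0528) = 130.5973
P₀ = 9.6974/(1+0.1506)^1 + 10.8465/(1+0.1506)^2 + 12.1319/(1+0.1506)^3 + 130.5973/(1+0.1506)^3 = 110.3211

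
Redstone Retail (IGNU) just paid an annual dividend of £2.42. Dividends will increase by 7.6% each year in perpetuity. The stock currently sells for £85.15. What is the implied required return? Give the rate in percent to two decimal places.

Rearranging the constant-growth DDM: r = D₁/P₀ + g.
D₁ = 2.42 × (1 + 0.076) = 2.6039.
r = 2.6039 / 85.15 + 0.076 = 0.03058 + 0.076 = 0.10658

10.66%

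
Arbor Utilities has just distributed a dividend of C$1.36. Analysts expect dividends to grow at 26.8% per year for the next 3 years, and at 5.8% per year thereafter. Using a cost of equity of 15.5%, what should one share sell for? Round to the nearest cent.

Two-stage DDM. Project D₁…D_3 at 0.268, terminal growth 0.058, discount at r = 0.155.
D_1 = 1.7245
D_2 = 2.1866
D_3 = 2.7727
Terminal value at t=3: TV = D_4/(r−g) = 2.9335/(0.155−0.058) = 30.2420
P₀ = 1.7245/(1+0.155)^1 + 2.1866/(1+0.155)^2 + 2.7727/(1+0.155)^3 + 30.2420/(1+0.155)^3 = 24.5592

C$24.56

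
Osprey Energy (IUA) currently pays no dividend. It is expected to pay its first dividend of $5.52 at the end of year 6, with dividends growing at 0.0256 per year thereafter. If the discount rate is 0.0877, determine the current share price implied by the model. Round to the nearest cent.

Deferred-dividend DDM. At t=5 the remaining stream is a growing perpetuity with first payment D_6 = 5.52.
V_5 = D_6/(r−g) = 5.52/(0.0877−0.0256) = 88.8889
P₀ = V_5/(1+r)^5 = 88.8889/(1+0.0877)^5 = 58.3851

$58.39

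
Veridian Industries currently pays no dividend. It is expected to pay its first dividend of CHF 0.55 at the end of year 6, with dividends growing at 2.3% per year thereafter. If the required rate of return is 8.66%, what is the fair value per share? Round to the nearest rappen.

Deferred-dividend DDM. At t=5 the remaining stream is a growing perpetuity with first payment D_6 = 0.55.
V_5 = D_6/(r−g) = 0.55/(0.0866−0.023) = 8.6478
P₀ = V_5/(1+r)^5 = 8.6478/(1+0.0866)^5 = 5.7090

CHF 5.71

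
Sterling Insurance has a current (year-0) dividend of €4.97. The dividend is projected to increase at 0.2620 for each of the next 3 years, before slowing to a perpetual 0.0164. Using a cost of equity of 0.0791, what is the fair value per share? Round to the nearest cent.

€149.43

Two-stage DDM. Project D₁…D_3 at 0.262, terminal growth 0.0164, discount at r = 0.0791.
D_1 = 6.2721
D_2 = 7.9154
D_3 = 9.9893
Terminal value at t=3: TV = D_4/(r−g) = 10.1531/(0.0791−0.0164) = 161.9316
P₀ = 6.2721/(1+0.0791)^1 + 7.9154/(1+0.0791)^2 + 9.9893/(1+0.0791)^3 + 161.9316/(1+0.0791)^3 = 149.4280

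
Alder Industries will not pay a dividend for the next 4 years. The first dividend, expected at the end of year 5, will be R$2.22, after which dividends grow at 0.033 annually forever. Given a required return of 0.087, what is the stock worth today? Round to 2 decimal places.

R$29.45

Deferred-dividend DDM. At t=4 the remaining stream is a growing perpetuity with first payment D_5 = 2.22.
V_4 = D_5/(r−g) = 2.22/(0.087−0.033) = 41.1111
P₀ = V_4/(1+r)^4 = 41.1111/(1+0.087)^4 = 29.4470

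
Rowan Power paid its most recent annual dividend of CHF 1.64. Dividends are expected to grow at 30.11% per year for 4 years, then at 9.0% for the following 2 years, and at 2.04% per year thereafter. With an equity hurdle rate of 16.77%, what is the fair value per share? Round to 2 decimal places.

Three-stage DDM. Project D₁…D_6; terminal Gordon value at t=6 with g = 0.0204; discount at r = 0.1677.
D_1 = 2.1338
D_2 = 2.7763
D_3 = 3.6122
D_4 = 4.6999
D_5 = 5.1229
D_6 = 5.5839
TV_6 = 5.6978/(0.1677−0.0204) = 38.6819
P₀ = Σ Dₜ/(1+r)ᵗ + TV_6/(1+r)^6 = 28.4813

CHF 28.48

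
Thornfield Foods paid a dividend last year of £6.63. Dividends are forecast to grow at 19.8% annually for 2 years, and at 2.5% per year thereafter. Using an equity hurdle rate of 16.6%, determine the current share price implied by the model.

Two-stage DDM. Project D₁…D_2 at 0.198, terminal growth 0.025, discount at r = 0.166.
D_1 = 7.9427
D_2 = 9.5154
Terminal value at t=2: TV = D_3/(r−g) = 9.7533/(0.166−0.025) = 69.1723
P₀ = 7.9427/(1+0.166)^1 + 9.5154/(1+0.166)^2 + 69.1723/(1+0.166)^2 = 64.6894

£64.69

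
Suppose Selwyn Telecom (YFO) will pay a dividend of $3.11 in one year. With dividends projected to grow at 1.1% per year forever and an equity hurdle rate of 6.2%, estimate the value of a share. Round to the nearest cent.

$60.98

Gordon growth model: P₀ = D₁/(r − g), with D₁ = 3.11 given directly.
P₀ = 3.1100 / (0.062 − 0.011) = 3.1100 / 0.051 = 60.9804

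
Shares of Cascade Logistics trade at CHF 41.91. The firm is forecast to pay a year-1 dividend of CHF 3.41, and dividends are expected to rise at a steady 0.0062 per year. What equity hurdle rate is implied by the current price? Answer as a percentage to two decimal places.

8.76%

Rearranging the constant-growth DDM: r = D₁/P₀ + g.
r = 3.4100 / 41.91 + 0.0062 = 0.08136 + 0.0062 = 0.08756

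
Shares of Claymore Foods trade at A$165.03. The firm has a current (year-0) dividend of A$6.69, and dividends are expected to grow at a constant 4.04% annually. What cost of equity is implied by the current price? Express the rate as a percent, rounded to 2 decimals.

8.26%

Rearranging the constant-growth DDM: r = D₁/P₀ + g.
D₁ = 6.69 × (1 + 0.0404) = 6.9603.
r = 6.9603 / 165.03 + 0.0404 = 0.04218 + 0.0404 = 0.08258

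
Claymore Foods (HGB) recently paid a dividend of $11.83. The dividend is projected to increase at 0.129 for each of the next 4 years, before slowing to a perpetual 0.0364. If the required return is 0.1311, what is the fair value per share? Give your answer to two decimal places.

$175.61

Two-stage DDM. Project D₁…D_4 at 0.129, terminal growth 0.0364, discount at r = 0.1311.
D_1 = 13.3561
D_2 = 15.0790
D_3 = 17.0242
D_4 = 19.2203
Terminal value at t=4: TV = D_5/(r−g) = 19.9199/(0.1311−0.0364) = 210.3478
P₀ = 13.3561/(1+0.1311)^1 + 15.0790/(1+0.1311)^2 + 17.0242/(1+0.1311)^3 + 19.2203/(1+0.1311)^4 + 210.3478/(1+0.1311)^4 = 175.6099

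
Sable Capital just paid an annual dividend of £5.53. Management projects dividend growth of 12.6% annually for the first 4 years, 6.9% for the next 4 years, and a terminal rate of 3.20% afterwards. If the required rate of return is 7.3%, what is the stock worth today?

Three-stage DDM. Project D₁…D_8; terminal Gordon value at t=8 with g = 0.032; discount at r = 0.073.
D_1 = 6.2268
D_2 = 7.0114
D_3 = 7.8948
D_4 = 8.8895
D_5 = 9.5029
D_6 = 10.1586
D_7 = 10.8595
D_8 = 11.6089
TV_8 = 11.9803/(0.073−0.032) = 292.2035
P₀ = Σ Dₜ/(1+r)ᵗ + TV_8/(1+r)^8 = 217.8639

£217.86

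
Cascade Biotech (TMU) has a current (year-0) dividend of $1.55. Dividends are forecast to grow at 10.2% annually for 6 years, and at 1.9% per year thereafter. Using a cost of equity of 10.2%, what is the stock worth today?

$28.33

Two-stage DDM. Project D₁…D_6 at 0.102, terminal growth 0.019, discount at r = 0.102.
D_1 = 1.7081
D_2 = 1.8823
D_3 = 2.0743
D_4 = 2.2859
D_5 = 2.5191
D_6 = 2.7760
Terminal value at t=6: TV = D_7/(r−g) = 2.8288/(0.102−0.019) = 34.0814
P₀ = 1.7081/(1+0.102)^1 + 1.8823/(1+0.102)^2 + 2.0743/(1+0.102)^3 + 2.2859/(1+0.102)^4 + 2.5191/(1+0.102)^5 + 2.7760/(1+0.102)^6 + 34.0814/(1+0.102)^6 = 28.3295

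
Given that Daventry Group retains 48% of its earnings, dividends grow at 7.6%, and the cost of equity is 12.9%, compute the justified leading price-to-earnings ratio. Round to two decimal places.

Payout ratio b = 1 − 0.48 = 0.52.
Justified leading P/E = b/(r−g) = 0.52/(0.129−0.076) = 9.8113

9.81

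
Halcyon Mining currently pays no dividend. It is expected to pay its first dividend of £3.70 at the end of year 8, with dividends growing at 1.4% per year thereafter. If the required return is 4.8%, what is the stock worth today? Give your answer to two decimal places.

Deferred-dividend DDM. At t=7 the remaining stream is a growing perpetuity with first payment D_8 = 3.70.
V_7 = D_8/(r−g) = 3.70/(0.048−0.014) = 108.8235
P₀ = V_7/(1+r)^7 = 108.8235/(1+0.048)^7 = 78.3779

£78.38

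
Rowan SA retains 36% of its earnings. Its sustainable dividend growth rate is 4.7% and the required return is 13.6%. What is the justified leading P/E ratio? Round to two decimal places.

7.19

Payout ratio b = 1 − 0.36 = 0.64.
Justified leading P/E = b/(r−g) = 0.64/(0.136−0.047) = 7.1910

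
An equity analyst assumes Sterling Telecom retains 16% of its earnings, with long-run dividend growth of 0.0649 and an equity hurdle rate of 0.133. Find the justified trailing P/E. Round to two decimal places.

Payout ratio b = 1 − 0.16 = 0.84.
Justified trailing P/E = b(1+g)/(r−g) = 0.84×(1+0.0649)/(0.133−0.0649) = 13.1353

13.14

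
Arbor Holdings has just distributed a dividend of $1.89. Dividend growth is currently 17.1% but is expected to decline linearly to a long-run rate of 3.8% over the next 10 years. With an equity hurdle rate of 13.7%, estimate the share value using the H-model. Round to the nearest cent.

$32.51

H-model: P₀ = D₀[(1+g_L) + H(g_S−g_L)]/(r−g_L), with H = 10/2 = 5.
P₀ = 1.89 × [(1+0.038) + 5×(0.171−0.038)] / (0.137−0.038)
   = 1.89 × 1.7030 / 0.099 = 32.5118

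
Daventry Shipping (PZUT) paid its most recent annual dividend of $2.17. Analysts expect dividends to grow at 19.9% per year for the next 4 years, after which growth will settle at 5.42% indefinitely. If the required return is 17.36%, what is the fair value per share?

Two-stage DDM. Project D₁…D_4 at 0.199, terminal growth 0.0542, discount at r = 0.1736.
D_1 = 2.6018
D_2 = 3.1196
D_3 = 3.7404
D_4 = 4.4847
Terminal value at t=4: TV = D_5/(r−g) = 4.7278/(0.1736−0.0542) = 39.5963
P₀ = 2.6018/(1+0.1736)^1 + 3.1196/(1+0.1736)^2 + 3.7404/(1+0.1736)^3 + 4.4847/(1+0.1736)^4 + 39.5963/(1+0.1736)^4 = 30.0324

$30.03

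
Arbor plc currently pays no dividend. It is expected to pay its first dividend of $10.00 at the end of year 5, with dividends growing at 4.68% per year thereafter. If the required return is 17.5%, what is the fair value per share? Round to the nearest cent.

$40.92

Deferred-dividend DDM. At t=4 the remaining stream is a growing perpetuity with first payment D_5 = 10.00.
V_4 = D_5/(r−g) = 10.00/(0.175−0.0468) = 78.0031
P₀ = V_4/(1+r)^4 = 78.0031/(1+0.175)^4 = 40.9223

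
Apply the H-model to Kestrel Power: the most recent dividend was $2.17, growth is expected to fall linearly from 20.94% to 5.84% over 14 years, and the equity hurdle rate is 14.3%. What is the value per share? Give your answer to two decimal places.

H-model: P₀ = D₀[(1+g_L) + H(g_S−g_L)]/(r−g_L), with H = 14/2 = 7.
P₀ = 2.17 × [(1+0.0584) + 7×(0.2094−0.0584)] / (0.143−0.0584)
   = 2.17 × 2.1154 / 0.0846 = 54.2603

$54.26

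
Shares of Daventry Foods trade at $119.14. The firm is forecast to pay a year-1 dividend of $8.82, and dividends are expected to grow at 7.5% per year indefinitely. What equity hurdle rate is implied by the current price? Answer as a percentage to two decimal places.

14.90%

Rearranging the constant-growth DDM: r = D₁/P₀ + g.
r = 8.8200 / 119.14 + 0.075 = 0.07403 + 0.075 = 0.14903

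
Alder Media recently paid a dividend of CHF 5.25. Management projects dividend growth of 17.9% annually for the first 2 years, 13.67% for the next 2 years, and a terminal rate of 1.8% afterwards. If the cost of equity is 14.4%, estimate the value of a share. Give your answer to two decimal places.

CHF 66.51

Three-stage DDM. Project D₁…D_4; terminal Gordon value at t=4 with g = 0.018; discount at r = 0.144.
D_1 = 6.1898
D_2 = 7.2977
D_3 = 8.2953
D_4 = 9.4293
TV_4 = 9.5990/(0.144−0.018) = 76.1826
P₀ = Σ Dₜ/(1+r)ᵗ + TV_4/(1+r)^4 = 66.5112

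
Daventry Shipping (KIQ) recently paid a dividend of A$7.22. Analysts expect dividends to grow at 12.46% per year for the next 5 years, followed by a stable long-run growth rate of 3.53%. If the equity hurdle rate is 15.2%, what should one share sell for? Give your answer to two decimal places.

Two-stage DDM. Project D₁…D_5 at 0.1246, terminal growth 0.0353, discount at r = 0.152.
D_1 = 8.1196
D_2 = 9.1313
D_3 = 10.2691
D_4 = 11.5486
D_5 = 12.9876
Terminal value at t=5: TV = D_6/(r−g) = 13.4460/(0.152−0.0353) = 115.2187
P₀ = 8.1196/(1+0.152)^1 + 9.1313/(1+0.152)^2 + 10.2691/(1+0.152)^3 + 11.5486/(1+0.152)^4 + 12.9876/(1+0.152)^5 + 115.2187/(1+0.152)^5 = 90.3929

A$90.39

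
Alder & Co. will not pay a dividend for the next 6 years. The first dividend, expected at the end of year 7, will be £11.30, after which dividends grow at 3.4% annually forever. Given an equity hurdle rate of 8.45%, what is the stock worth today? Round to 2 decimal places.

Deferred-dividend DDM. At t=6 the remaining stream is a growing perpetuity with first payment D_7 = 11.30.
V_6 = D_7/(r−g) = 11.30/(0.0845−0.034) = 223.7624
P₀ = V_6/(1+r)^6 = 223.7624/(1+0.0845)^6 = 137.5339

£137.53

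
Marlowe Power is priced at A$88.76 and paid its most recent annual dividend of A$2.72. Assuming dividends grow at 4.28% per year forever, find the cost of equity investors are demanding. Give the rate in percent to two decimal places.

7.48%

Rearranging the constant-growth DDM: r = D₁/P₀ + g.
D₁ = 2.72 × (1 + 0.0428) = 2.8364.
r = 2.8364 / 88.76 + 0.0428 = 0.03196 + 0.0428 = 0.07476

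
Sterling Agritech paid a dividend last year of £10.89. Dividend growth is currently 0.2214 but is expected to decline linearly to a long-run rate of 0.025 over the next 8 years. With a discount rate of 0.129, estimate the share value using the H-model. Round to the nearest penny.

£189.59

H-model: P₀ = D₀[(1+g_L) + H(g_S−g_L)]/(r−g_L), with H = 8/2 = 4.
P₀ = 10.89 × [(1+0.025) + 4×(0.2214−0.025)] / (0.129−0.025)
   = 10.89 × 1.8106 / 0.104 = 189.5907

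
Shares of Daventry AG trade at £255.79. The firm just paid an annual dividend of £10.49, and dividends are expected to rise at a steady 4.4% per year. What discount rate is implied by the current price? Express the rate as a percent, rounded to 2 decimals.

Rearranging the constant-growth DDM: r = D₁/P₀ + g.
D₁ = 10.49 × (1 + 0.044) = 10.9516.
r = 10.9516 / 255.79 + 0.044 = 0.04281 + 0.044 = 0.08681

8.68%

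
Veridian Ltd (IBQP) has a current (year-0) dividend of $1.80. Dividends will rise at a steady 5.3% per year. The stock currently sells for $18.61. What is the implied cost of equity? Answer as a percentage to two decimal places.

Rearranging the constant-growth DDM: r = D₁/P₀ + g.
D₁ = 1.80 × (1 + 0.053) = 1.8954.
r = 1.8954 / 18.61 + 0.053 = 0.10185 + 0.053 = 0.15485

15.48%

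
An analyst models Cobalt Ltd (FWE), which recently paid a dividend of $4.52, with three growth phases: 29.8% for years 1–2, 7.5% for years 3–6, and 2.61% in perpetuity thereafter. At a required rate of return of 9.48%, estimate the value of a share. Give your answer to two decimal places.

Three-stage DDM. Project D₁…D_6; terminal Gordon value at t=6 with g = 0.0261; discount at r = 0.0948.
D_1 = 5.8670
D_2 = 7.6153
D_3 = 8.1865
D_4 = 8.8004
D_5 = 9.4605
D_6 = 10.1700
TV_6 = 10.4355/(0.0948−0.0261) = 151.8989
P₀ = Σ Dₜ/(1+r)ᵗ + TV_6/(1+r)^6 = 124.2140

$124.21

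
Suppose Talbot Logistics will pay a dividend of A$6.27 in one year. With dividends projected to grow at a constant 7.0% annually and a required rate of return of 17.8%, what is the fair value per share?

A$58.06

Gordon growth model: P₀ = D₁/(r − g), with D₁ = 6.27 given directly.
P₀ = 6.2700 / (0.178 − 0.07) = 6.2700 / 0.108 = 58.0556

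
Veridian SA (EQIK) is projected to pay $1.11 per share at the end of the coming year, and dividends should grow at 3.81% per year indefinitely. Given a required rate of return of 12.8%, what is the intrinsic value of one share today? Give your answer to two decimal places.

$12.35

Gordon growth model: P₀ = D₁/(r − g), with D₁ = 1.11 given directly.
P₀ = 1.1100 / (0.128 − 0.0381) = 1.1100 / 0.0899 = 12.3471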